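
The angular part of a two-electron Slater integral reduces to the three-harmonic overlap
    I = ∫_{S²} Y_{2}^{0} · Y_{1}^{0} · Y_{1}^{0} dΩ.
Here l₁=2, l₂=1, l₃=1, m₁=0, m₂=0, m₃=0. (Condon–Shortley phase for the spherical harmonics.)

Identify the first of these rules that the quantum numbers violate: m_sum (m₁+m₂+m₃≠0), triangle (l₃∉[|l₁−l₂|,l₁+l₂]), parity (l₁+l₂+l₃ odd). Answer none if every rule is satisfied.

m₁+m₂+m₃ = 0 + 0 + 0 = 0  ✓
triangle: |2−1|=1 ≤ l₃=1 ≤ 2+1=3  ✓
parity: l₁+l₂+l₃ = 4 is even  ✓

none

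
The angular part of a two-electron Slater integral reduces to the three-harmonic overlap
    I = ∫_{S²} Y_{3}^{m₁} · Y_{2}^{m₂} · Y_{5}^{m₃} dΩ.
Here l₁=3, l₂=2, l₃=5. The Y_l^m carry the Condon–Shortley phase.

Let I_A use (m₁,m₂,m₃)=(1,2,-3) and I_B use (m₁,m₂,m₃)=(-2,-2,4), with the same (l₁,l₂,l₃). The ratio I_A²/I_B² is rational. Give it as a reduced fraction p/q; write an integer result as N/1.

5/9

l's match ⇒ only the (l;m) 3-j factors differ between A and B.
A: triangle coeff Δ(3,2,5) = 1/2310; Σ_t [0,0]: t=0:+1/1152 = 1/1152; (3j)²=1/33 [(3 2 5; 1 2 -3)], sign=+1
B: triangle coeff Δ(3,2,5) = 1/2310; Σ_t [0,0]: t=0:+1/2880 = 1/2880; (3j)²=3/55 [(3 2 5; -2 -2 4)], sign=-1
I_A²/I_B² = (1/33)/(3/55) = 5/9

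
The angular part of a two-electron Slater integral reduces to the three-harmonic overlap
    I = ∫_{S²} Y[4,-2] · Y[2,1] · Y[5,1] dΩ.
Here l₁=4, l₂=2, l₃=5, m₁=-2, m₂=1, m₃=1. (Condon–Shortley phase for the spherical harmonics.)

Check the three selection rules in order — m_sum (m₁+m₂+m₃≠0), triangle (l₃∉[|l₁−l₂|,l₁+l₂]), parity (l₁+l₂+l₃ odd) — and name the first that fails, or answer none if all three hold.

m₁+m₂+m₃ = -2 + 1 + 1 = 0  ✓
triangle: |4−2|=2 ≤ l₃=5 ≤ 4+2=6  ✓
parity: l₁+l₂+l₃ = 11 is odd  ✗

parity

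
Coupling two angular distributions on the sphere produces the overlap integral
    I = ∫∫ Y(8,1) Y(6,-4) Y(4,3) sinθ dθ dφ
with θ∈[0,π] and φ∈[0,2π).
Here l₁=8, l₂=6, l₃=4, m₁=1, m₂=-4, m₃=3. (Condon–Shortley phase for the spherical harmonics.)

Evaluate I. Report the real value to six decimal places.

0.106585

Checks pass: Σm=0; 18 even; l₃=4∈[2,14].
(2·8+1)(2·6+1)(2·4+1) = 1989
Δ: 10! 6! 2! / 19! → 1/23279256
sum: t=4:+1/1658880 t=5:−1/518400 t=6:+1/1658880 = -1/1382400
3j²(8 6 4; 0 0 0) = Δ·Π!·Σ² = 504/46189  (sign -1)
sum: t=1:−1/261273600 t=2:+1/19353600 = 1/20901888
3j²(8 6 4; 1 -4 3) = Δ·Π!·Σ² = 21875/3325608  (sign -1)
combine: 4πI² = 1989·504/46189·21875/3325608 = 1378125/9653501
take √, sign +1: I = 0.10658521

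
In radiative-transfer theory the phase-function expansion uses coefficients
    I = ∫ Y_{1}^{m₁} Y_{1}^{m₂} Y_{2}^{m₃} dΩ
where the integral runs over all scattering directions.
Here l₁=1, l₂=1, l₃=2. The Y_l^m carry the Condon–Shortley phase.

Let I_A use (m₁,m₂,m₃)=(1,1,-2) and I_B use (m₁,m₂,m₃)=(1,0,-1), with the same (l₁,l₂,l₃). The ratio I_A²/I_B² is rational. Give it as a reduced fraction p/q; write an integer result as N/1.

2/1

Same 1,1,2: normalisation and zero-m 3j drop out of the ratio.
A: Δ: 0! 2! 2! / 5! → 1/30; sum: t=0:+1/4 = 1/4; 3j²(1 1 2; 1 1 -2) = Δ·Π!·Σ² = 1/5  (sign +1)
B: Δ: 0! 2! 2! / 5! → 1/30; sum: t=0:+1/2 = 1/2; 3j²(1 1 2; 1 0 -1) = Δ·Π!·Σ² = 1/10  (sign -1)
I_A²/I_B² = (1/5)/(1/10) = 2/1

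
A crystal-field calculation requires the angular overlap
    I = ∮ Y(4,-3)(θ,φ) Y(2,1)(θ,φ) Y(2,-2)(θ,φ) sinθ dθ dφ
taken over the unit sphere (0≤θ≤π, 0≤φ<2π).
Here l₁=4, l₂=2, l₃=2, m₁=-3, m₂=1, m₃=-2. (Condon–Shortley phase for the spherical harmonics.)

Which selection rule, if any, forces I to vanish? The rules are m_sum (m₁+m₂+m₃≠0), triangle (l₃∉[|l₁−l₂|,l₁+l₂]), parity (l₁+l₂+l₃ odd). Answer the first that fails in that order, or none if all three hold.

Σmᵢ = -4  ✗
l₃∈[|l₁−l₂|,l₁+l₂]=[2,6], have l₃=2
Σlᵢ = 8 ⇒ even

m_sum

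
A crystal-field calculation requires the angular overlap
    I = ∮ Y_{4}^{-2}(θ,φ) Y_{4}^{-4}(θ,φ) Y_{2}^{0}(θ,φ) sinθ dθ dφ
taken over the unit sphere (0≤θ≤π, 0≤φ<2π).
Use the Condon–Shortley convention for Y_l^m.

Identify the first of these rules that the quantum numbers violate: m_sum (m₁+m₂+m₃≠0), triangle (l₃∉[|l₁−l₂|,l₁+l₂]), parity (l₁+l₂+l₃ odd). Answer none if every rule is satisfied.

m_sum

m₁+m₂+m₃ = -2 − 4 + 0 = -6  ✗
triangle: |4−4|=0 ≤ l₃=2 ≤ 4+4=8
parity: l₁+l₂+l₃ = 10 is even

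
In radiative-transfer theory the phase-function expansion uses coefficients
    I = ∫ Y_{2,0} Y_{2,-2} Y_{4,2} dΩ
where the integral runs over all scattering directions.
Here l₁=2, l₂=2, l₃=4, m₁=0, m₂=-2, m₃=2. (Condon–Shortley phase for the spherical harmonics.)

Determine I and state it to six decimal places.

m-sum 0 ✓  L=8 even ✓  0≤4≤4 ✓
Π(2lᵢ+1) = 5×5×9 = 225
triangle coeff Δ(2,2,4) = 1/630
Σ_t [0,0]: t=0:+1/16 = 1/16
(3j)²=2/35 [(2 2 4; 0 0 0)], sign=+1
Σ_t [0,0]: t=0:+1/96 = 1/96
(3j)²=1/42 [(2 2 4; 0 -2 2)], sign=+1
⇒ 4πI² = 15/49
I = (+1)√(15/49/(4π)) = 0.15607835

0.156078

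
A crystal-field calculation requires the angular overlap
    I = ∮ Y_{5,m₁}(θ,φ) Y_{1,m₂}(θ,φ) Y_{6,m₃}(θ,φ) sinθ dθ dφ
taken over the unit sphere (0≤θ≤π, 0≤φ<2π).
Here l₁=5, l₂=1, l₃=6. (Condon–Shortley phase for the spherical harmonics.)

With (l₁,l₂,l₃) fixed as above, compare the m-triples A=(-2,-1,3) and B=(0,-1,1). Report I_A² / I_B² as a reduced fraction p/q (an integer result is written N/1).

12/7

Same 5,1,6: normalisation and zero-m 3j drop out of the ratio.
A: Δ: 0! 10! 2! / 13! → 1/858; sum: t=0:+1/60480 = 1/60480; 3j²(5 1 6; -2 -1 3) = Δ·Π!·Σ² = 6/143  (sign -1)
B: Δ: 0! 10! 2! / 13! → 1/858; sum: t=0:+1/28800 = 1/28800; 3j²(5 1 6; 0 -1 1) = Δ·Π!·Σ² = 7/286  (sign -1)
I_A²/I_B² = (6/143)/(7/286) = 12/7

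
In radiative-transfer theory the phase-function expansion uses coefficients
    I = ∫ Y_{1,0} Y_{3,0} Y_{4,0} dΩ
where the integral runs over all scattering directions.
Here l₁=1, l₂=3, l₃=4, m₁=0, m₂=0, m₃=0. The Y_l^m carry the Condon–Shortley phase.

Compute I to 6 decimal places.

0.246233

Checks pass: Σm=0; 8 even; l₃=4∈[2,4].
(2·1+1)(2·3+1)(2·4+1) = 189
Δ: 0! 2! 6! / 9! → 1/252
sum: t=0:+1/36 = 1/36
3j²(1 3 4; 0 0 0) = Δ·Π!·Σ² = 4/63  (sign +1)
(m-triple is (0,0,0) — same symbol as above.)
combine: 4πI² = 189·4/63·4/63 = 16/21
take √, sign +1: I = 0.24623252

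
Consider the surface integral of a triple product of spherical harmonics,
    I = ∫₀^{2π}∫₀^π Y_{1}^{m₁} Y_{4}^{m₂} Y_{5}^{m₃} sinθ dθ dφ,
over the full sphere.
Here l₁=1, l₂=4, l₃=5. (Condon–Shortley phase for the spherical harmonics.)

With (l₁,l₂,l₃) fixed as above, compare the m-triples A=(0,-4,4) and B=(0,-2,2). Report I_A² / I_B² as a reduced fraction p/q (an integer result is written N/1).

l's match ⇒ only the (l;m) 3-j factors differ between A and B.
A: triangle coeff Δ(1,4,5) = 1/495; Σ_t [0,0]: t=0:+1/40320 = 1/40320; (3j)²=1/55 [(1 4 5; 0 -4 4)], sign=-1
B: triangle coeff Δ(1,4,5) = 1/495; Σ_t [0,0]: t=0:+1/1440 = 1/1440; (3j)²=7/165 [(1 4 5; 0 -2 2)], sign=-1
I_A²/I_B² = (1/55)/(7/165) = 3/7

3/7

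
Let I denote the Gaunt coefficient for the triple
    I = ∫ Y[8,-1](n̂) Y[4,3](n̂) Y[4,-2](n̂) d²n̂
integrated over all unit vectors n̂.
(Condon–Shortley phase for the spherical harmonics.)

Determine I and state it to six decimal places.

Checks pass: Σm=0; 16 even; l₃=4∈[4,12].
(2·8+1)(2·4+1)(2·4+1) = 1377
Δ: 8! 8! 0! / 17! → 1/218790
sum: t=4:+1/331776 = 1/331776
3j²(8 4 4; 0 0 0) = Δ·Π!·Σ² = 490/21879  (sign +1)
sum: t=7:−1/7257600 = -1/7257600
3j²(8 4 4; -1 3 -2) = Δ·Π!·Σ² = 14/12155  (sign -1)
combine: 4πI² = 1377·490/21879·14/12155 = 12348/347633
take √, sign -1: I = -0.05316586

-0.053166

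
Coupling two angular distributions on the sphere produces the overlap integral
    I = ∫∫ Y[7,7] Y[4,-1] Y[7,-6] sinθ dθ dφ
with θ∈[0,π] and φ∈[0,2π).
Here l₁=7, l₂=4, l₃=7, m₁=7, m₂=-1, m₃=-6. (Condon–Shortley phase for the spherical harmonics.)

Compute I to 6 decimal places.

Checks pass: Σm=0; 18 even; l₃=7∈[3,11].
(2·7+1)(2·4+1)(2·7+1) = 2025
Δ: 4! 10! 4! / 19! → 1/58198140
sum: t=0:+1/17418240 t=1:−1/622080 t=2:+1/230400 t=3:−1/622080 t=4:+1/17418240 = 1/806400
3j²(7 4 7; 0 0 0) = Δ·Π!·Σ² = 2268/230945  (sign -1)
sum: t=0:+1/522547200 = 1/522547200
3j²(7 4 7; 7 -1 -6) = Δ·Π!·Σ² = 143/5814  (sign -1)
combine: 4πI² = 2025·2268/230945·143/5814 = 51030/104329
take √, sign +1: I = 0.19729012

0.197290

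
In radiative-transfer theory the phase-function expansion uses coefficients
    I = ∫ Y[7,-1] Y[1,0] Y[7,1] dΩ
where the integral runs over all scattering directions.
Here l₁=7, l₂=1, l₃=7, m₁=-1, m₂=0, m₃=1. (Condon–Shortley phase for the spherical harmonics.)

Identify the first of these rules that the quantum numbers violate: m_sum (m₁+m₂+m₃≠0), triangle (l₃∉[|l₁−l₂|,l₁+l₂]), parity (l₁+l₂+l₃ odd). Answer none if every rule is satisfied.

azimuthal sum: -1 + 0 + 1 = 0  ✓
6 ≤ 7 ≤ 8 (triangle on l)  ✓
L = 7 + 1 + 7 = 15 (odd)  ✗

parity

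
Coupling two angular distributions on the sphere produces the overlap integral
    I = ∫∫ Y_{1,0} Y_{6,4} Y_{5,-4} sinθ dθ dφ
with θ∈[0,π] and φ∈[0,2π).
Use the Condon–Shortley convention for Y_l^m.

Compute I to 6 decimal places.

0.182727

Checks pass: Σm=0; 12 even; l₃=5∈[5,7].
(2·1+1)(2·6+1)(2·5+1) = 429
Δ: 2! 0! 10! / 13! → 1/858
sum: t=1:−1/14400 = -1/14400
3j²(1 6 5; 0 0 0) = Δ·Π!·Σ² = 6/143  (sign +1)
sum: t=1:−1/362880 = -1/362880
3j²(1 6 5; 0 4 -4) = Δ·Π!·Σ² = 10/429  (sign +1)
combine: 4πI² = 429·6/143·10/429 = 60/143
take √, sign +1: I = 0.18272698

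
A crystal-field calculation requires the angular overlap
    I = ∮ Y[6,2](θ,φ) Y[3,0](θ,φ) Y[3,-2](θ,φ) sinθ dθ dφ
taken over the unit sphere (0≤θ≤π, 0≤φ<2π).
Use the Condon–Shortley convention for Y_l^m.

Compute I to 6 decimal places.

0.177420

m-sum 0 ✓  L=12 even ✓  3≤3≤9 ✓
Π(2lᵢ+1) = 13×7×7 = 637
triangle coeff Δ(6,3,3) = 1/12012
Σ_t [3,3]: t=3:−1/1296 = -1/1296
(3j)²=100/3003 [(6 3 3; 0 0 0)], sign=+1
Σ_t [3,3]: t=3:−1/4320 = -1/4320
(3j)²=8/429 [(6 3 3; 2 0 -2)], sign=+1
⇒ 4πI² = 5600/14157
I = (+1)√(5600/14157/(4π)) = 0.17742036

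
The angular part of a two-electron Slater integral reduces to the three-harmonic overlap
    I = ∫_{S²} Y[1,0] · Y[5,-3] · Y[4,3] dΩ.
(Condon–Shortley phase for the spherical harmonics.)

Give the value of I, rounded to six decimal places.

Checks pass: Σm=0; 10 even; l₃=4∈[4,6].
(2·1+1)(2·5+1)(2·4+1) = 297
Δ: 2! 0! 8! / 11! → 1/495
sum: t=1:−1/576 = -1/576
3j²(1 5 4; 0 0 0) = Δ·Π!·Σ² = 5/99  (sign -1)
sum: t=1:−1/5040 = -1/5040
3j²(1 5 4; 0 -3 3) = Δ·Π!·Σ² = 16/495  (sign +1)
combine: 4πI² = 297·5/99·16/495 = 16/33
take √, sign -1: I = -0.19642560

-0.196426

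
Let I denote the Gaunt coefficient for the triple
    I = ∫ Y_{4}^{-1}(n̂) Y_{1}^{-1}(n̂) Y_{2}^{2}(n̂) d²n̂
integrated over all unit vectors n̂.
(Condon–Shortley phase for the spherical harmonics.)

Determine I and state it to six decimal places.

0.000000

|4−1|≤2≤4+1 violated ⇒ I = 0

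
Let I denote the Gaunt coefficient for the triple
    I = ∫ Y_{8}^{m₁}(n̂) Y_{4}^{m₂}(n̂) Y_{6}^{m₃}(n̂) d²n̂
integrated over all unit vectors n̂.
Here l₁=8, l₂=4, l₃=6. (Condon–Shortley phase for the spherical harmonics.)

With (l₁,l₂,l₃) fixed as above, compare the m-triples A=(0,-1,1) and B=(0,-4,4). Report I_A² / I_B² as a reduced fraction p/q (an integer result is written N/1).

3/14

Shared (l₁,l₂,l₃)=(8,4,6): N and (l;000)² cancel in I_A²/I_B².
A: Δ = 6!·10!·2!/19! = 1/23279256; Racah Σ t=1..3: t=1:−1/7257600 t=2:+1/829440 t=3:−1/1036800 = 1/9676800; ⇒ 3j(8 4 6; 0 -1 1)² = 15/46189, sgn -1
B: Δ = 6!·10!·2!/19! = 1/23279256; Racah Σ t=0..0: t=0:+1/116121600 = 1/116121600; ⇒ 3j(8 4 6; 0 -4 4)² = 70/46189, sgn +1
I_A²/I_B² = (15/46189)/(70/46189) = 3/14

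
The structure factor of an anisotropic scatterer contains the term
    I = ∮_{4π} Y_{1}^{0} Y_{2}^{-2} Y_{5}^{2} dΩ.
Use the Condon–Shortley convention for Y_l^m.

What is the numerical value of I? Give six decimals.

|1−2|≤5≤1+2 violated ⇒ I = 0

0.000000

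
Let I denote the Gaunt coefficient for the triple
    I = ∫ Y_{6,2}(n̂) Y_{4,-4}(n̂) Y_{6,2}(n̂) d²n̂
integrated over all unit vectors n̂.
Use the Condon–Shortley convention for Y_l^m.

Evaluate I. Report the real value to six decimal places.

0.176698

Checks pass: Σm=0; 16 even; l₃=6∈[2,10].
(2·6+1)(2·4+1)(2·6+1) = 1521
Δ: 4! 8! 4! / 17! → 1/15315300
sum: t=0:+1/829440 t=1:−1/25920 t=2:+1/9216 t=3:−1/25920 t=4:+1/829440 = 7/207360
3j²(6 4 6; 0 0 0) = Δ·Π!·Σ² = 28/2431  (sign +1)
sum: t=0:+1/331776 = 1/331776
3j²(6 4 6; 2 -4 2) = Δ·Π!·Σ² = 490/21879  (sign +1)
combine: 4πI² = 1521·28/2431·490/21879 = 13720/34969
take √, sign +1: I = 0.17669755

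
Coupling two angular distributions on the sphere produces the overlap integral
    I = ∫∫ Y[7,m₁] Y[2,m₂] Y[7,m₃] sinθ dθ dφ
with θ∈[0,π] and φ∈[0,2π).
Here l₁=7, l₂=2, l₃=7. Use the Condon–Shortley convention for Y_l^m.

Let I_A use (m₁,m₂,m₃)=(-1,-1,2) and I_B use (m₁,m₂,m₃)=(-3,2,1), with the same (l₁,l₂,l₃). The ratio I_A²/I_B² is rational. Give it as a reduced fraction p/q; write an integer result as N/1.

Shared (l₁,l₂,l₃)=(7,2,7): N and (l;000)² cancel in I_A²/I_B².
A: Δ = 2!·12!·2!/17! = 1/185640; Racah Σ t=0..1: t=0:+1/1935360 t=1:−1/1209600 = -1/3225600; ⇒ 3j(7 2 7; -1 -1 2)² = 243/61880, sgn +1
B: Δ = 2!·12!·2!/17! = 1/185640; Racah Σ t=2..2: t=2:+1/3870720 = 1/3870720; ⇒ 3j(7 2 7; -3 2 1)² = 135/6188, sgn +1
I_A²/I_B² = (243/61880)/(135/6188) = 9/50

9/50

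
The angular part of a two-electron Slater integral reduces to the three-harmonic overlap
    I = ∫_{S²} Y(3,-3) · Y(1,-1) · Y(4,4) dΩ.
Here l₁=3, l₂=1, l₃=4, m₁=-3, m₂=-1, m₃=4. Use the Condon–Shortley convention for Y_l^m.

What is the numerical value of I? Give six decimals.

Rules hold: Σm=0, L=8 even, 2≤4≤4.
N = 7·3·9 = 189
Δ = 0!·6!·2!/9! = 1/252
Racah Σ t=0..0: t=0:+1/36 = 1/36
⇒ 3j(3 1 4; 0 0 0)² = 4/63, sgn +1
Racah Σ t=0..0: t=0:+1/1440 = 1/1440
⇒ 3j(3 1 4; -3 -1 4)² = 1/9, sgn +1
4πI² = N·(3j₀)²·(3jₘ)² = 4/3
I = +1·√(1.33333/4π) = 0.32573501

0.325735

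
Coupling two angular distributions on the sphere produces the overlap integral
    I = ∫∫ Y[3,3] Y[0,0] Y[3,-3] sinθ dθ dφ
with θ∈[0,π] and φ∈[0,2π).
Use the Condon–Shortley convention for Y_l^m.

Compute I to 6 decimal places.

Checks pass: Σm=0; 6 even; l₃=3∈[3,3].
(2·3+1)(2·0+1)(2·3+1) = 49
Δ: 0! 6! 0! / 7! → 1/7
sum: t=0:+1/36 = 1/36
3j²(3 0 3; 0 0 0) = Δ·Π!·Σ² = 1/7  (sign -1)
sum: t=0:+1/720 = 1/720
3j²(3 0 3; 3 0 -3) = Δ·Π!·Σ² = 1/7  (sign +1)
combine: 4πI² = 49·1/7·1/7 = 1/1
take √, sign -1: I = -0.28209479

-0.282095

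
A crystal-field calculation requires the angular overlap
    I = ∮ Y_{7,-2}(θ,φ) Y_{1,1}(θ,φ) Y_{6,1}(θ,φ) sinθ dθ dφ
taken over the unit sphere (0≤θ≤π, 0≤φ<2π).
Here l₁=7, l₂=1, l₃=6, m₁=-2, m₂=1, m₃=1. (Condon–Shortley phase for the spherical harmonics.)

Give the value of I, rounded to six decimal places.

0.209937

Rules hold: Σm=0, L=14 even, 6≤6≤8.
N = 15·3·13 = 585
Δ = 2!·12!·0!/15! = 1/1365
Racah Σ t=1..1: t=1:−1/518400 = -1/518400
⇒ 3j(7 1 6; 0 0 0)² = 7/195, sgn -1
Racah Σ t=2..2: t=2:+1/1209600 = 1/1209600
⇒ 3j(7 1 6; -2 1 1)² = 12/455, sgn -1
4πI² = N·(3j₀)²·(3jₘ)² = 36/65
I = +1·√(0.553846/4π) = 0.20993732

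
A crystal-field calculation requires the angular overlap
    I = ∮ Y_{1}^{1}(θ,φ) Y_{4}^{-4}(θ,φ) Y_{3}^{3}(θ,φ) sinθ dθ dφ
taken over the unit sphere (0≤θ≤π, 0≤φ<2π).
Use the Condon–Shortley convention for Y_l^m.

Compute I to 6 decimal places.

Rules hold: Σm=0, L=8 even, 3≤3≤5.
N = 3·9·7 = 189
Δ = 2!·0!·6!/9! = 1/252
Racah Σ t=1..1: t=1:−1/36 = -1/36
⇒ 3j(1 4 3; 0 0 0)² = 4/63, sgn +1
Racah Σ t=0..0: t=0:+1/1440 = 1/1440
⇒ 3j(1 4 3; 1 -4 3)² = 1/9, sgn +1
4πI² = N·(3j₀)²·(3jₘ)² = 4/3
I = +1·√(1.33333/4π) = 0.32573501

0.325735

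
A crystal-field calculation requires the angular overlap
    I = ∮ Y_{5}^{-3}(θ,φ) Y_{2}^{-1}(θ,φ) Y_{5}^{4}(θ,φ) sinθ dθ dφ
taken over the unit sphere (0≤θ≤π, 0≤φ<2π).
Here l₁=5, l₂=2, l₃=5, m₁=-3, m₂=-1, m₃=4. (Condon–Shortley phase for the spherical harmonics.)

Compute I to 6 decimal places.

0.196098

m-sum 0 ✓  L=12 even ✓  3≤5≤7 ✓
Π(2lᵢ+1) = 11×5×11 = 605
triangle coeff Δ(5,2,5) = 1/38610
Σ_t [0,2]: t=0:+1/2880 t=1:−1/576 t=2:+1/2880 = -1/960
(3j)²=10/429 [(5 2 5; 0 0 0)], sign=+1
Σ_t [0,1]: t=0:+1/80640 t=1:−1/10080 = -1/11520
(3j)²=49/1430 [(5 2 5; -3 -1 4)], sign=+1
⇒ 4πI² = 245/507
I = (+1)√(245/507/(4π)) = 0.19609844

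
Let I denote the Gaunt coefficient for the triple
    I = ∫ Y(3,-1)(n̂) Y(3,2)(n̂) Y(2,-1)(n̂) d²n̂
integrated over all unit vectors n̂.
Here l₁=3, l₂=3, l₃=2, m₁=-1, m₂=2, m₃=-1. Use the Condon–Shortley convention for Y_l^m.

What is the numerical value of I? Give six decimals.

0.162868

m-sum 0 ✓  L=8 even ✓  0≤2≤6 ✓
Π(2lᵢ+1) = 7×7×5 = 245
triangle coeff Δ(3,3,2) = 1/3780
Σ_t [1,3]: t=1:−1/24 t=2:+1/4 t=3:−1/24 = 1/6
(3j)²=4/105 [(3 3 2; 0 0 0)], sign=+1
Σ_t [3,4]: t=3:−1/12 t=4:+1/48 = -1/16
(3j)²=1/28 [(3 3 2; -1 2 -1)], sign=+1
⇒ 4πI² = 1/3
I = (+1)√(1/3/(4π)) = 0.16286750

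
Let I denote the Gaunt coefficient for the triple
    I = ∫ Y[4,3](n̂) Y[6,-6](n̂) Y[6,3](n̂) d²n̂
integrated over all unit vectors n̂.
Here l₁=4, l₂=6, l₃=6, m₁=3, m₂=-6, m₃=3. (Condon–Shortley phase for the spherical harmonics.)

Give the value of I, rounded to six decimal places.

m-sum 0 ✓  L=16 even ✓  2≤6≤10 ✓
Π(2lᵢ+1) = 9×13×13 = 1521
triangle coeff Δ(4,6,6) = 1/15315300
Σ_t [0,4]: t=0:+1/829440 t=1:−1/25920 t=2:+1/9216 t=3:−1/25920 t=4:+1/829440 = 7/207360
(3j)²=28/2431 [(4 6 6; 0 0 0)], sign=+1
Σ_t [0,0]: t=0:+1/5806080 = 1/5806080
(3j)²=9/884 [(4 6 6; 3 -6 3)], sign=-1
⇒ 4πI² = 567/3179
I = (-1)√(567/3179/(4π)) = -0.11913554

-0.119136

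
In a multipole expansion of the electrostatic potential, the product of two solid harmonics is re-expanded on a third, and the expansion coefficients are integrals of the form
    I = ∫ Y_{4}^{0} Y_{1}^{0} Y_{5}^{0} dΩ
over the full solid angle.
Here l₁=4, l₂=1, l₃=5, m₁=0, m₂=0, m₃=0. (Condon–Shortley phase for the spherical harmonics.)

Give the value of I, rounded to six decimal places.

Rules hold: Σm=0, L=10 even, 3≤5≤5.
N = 9·3·11 = 297
Δ = 0!·8!·2!/11! = 1/495
Racah Σ t=0..0: t=0:+1/576 = 1/576
⇒ 3j(4 1 5; 0 0 0)² = 5/99, sgn -1
(m-triple is (0,0,0) — same symbol as above.)
4πI² = N·(3j₀)²·(3jₘ)² = 25/33
I = +1·√(0.757576/4π) = 0.24553200

0.245532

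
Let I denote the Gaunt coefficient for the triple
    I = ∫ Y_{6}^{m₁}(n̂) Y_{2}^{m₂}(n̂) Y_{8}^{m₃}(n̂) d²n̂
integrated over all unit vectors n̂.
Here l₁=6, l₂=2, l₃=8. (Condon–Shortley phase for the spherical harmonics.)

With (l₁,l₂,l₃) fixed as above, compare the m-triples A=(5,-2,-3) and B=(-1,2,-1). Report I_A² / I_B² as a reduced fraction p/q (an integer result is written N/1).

5/126

Same 6,2,8: normalisation and zero-m 3j drop out of the ratio.
A: Δ: 0! 12! 4! / 17! → 1/30940; sum: t=0:+1/958003200 = 1/958003200; 3j²(6 2 8; 5 -2 -3) = Δ·Π!·Σ² = 1/6188  (sign -1)
B: Δ: 0! 12! 4! / 17! → 1/30940; sum: t=0:+1/14515200 = 1/14515200; 3j²(6 2 8; -1 2 -1) = Δ·Π!·Σ² = 9/2210  (sign -1)
I_A²/I_B² = (1/6188)/(9/2210) = 5/126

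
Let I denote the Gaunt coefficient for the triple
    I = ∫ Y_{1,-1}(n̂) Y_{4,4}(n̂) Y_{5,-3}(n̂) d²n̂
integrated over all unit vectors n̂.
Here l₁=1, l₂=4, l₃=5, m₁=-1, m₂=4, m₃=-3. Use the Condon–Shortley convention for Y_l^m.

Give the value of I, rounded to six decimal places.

m-sum 0 ✓  L=10 even ✓  3≤5≤5 ✓
Π(2lᵢ+1) = 3×9×11 = 297
triangle coeff Δ(1,4,5) = 1/495
Σ_t [0,0]: t=0:+1/576 = 1/576
(3j)²=5/99 [(1 4 5; 0 0 0)], sign=-1
Σ_t [0,0]: t=0:+1/80640 = 1/80640
(3j)²=1/495 [(1 4 5; -1 4 -3)], sign=+1
⇒ 4πI² = 1/33
I = (-1)√(1/33/(4π)) = -0.04910640

-0.049106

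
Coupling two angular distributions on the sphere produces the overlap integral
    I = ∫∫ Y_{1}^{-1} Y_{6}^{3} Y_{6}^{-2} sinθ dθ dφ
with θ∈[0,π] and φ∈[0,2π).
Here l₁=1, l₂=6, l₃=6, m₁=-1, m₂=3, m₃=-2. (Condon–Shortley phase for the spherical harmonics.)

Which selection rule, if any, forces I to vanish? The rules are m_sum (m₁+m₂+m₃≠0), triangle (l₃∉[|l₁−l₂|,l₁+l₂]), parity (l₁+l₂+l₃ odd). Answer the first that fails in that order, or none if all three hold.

parity

Σmᵢ = 0  ✓
l₃∈[|l₁−l₂|,l₁+l₂]=[5,7], have l₃=6  ✓
Σlᵢ = 13 ⇒ odd  ✗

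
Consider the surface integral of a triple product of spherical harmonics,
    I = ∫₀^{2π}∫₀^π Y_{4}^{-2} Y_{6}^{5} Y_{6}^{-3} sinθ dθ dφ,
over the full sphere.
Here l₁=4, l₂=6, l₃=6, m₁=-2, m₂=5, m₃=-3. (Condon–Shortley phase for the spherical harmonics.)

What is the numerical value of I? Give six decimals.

-0.147064

Checks pass: Σm=0; 16 even; l₃=6∈[2,10].
(2·4+1)(2·6+1)(2·6+1) = 1521
Δ: 4! 4! 8! / 17! → 1/15315300
sum: t=0:+1/829440 t=1:−1/25920 t=2:+1/9216 t=3:−1/25920 t=4:+1/829440 = 7/207360
3j²(4 6 6; 0 0 0) = Δ·Π!·Σ² = 28/2431  (sign +1)
sum: t=3:−1/1451520 t=4:+1/483840 = 1/725760
3j²(4 6 6; -2 5 -3) = Δ·Π!·Σ² = 24/1547  (sign -1)
combine: 4πI² = 1521·28/2431·24/1547 = 864/3179
take √, sign -1: I = -0.14706410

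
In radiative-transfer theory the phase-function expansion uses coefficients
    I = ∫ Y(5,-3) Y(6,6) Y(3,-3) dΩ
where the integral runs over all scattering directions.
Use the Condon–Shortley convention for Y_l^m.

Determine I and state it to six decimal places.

-0.119512

Rules hold: Σm=0, L=14 even, 1≤3≤11.
N = 11·13·7 = 1001
Δ = 8!·2!·4!/15! = 1/675675
Racah Σ t=3..5: t=3:−1/8640 t=4:+1/2304 t=5:−1/8640 = 7/34560
⇒ 3j(5 6 3; 0 0 0)² = 7/429, sgn -1
Racah Σ t=8..8: t=8:+1/1935360 = 1/1935360
⇒ 3j(5 6 3; -3 6 -3)² = 1/91, sgn +1
4πI² = N·(3j₀)²·(3jₘ)² = 7/39
I = -1·√(0.179487/4π) = -0.11951207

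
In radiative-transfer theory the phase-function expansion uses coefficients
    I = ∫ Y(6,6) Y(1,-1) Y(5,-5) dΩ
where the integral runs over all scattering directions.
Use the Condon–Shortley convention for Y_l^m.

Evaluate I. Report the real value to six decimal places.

Checks pass: Σm=0; 12 even; l₃=5∈[5,7].
(2·6+1)(2·1+1)(2·5+1) = 429
Δ: 2! 10! 0! / 13! → 1/858
sum: t=1:−1/14400 = -1/14400
3j²(6 1 5; 0 0 0) = Δ·Π!·Σ² = 6/143  (sign +1)
sum: t=0:+1/7257600 = 1/7257600
3j²(6 1 5; 6 -1 -5) = Δ·Π!·Σ² = 1/13  (sign +1)
combine: 4πI² = 429·6/143·1/13 = 18/13
take √, sign +1: I = 0.33194004

0.331940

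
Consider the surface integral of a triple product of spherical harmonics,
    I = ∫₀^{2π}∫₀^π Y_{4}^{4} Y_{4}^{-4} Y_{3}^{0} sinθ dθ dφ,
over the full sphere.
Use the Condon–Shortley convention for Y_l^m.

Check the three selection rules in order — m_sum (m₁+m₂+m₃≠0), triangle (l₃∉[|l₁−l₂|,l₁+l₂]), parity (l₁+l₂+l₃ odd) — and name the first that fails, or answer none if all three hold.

azimuthal sum: 4 − 4 + 0 = 0  ✓
0 ≤ 3 ≤ 8 (triangle on l)  ✓
L = 4 + 4 + 3 = 11 (odd)  ✗

parity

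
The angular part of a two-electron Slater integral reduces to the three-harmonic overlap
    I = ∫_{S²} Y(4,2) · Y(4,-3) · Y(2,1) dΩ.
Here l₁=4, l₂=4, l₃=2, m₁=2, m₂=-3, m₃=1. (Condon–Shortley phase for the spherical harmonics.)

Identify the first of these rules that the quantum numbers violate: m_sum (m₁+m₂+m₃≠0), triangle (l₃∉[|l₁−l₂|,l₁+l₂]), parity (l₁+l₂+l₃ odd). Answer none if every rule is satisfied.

azimuthal sum: 2 − 3 + 1 = 0  ✓
0 ≤ 2 ≤ 8 (triangle on l)  ✓
L = 4 + 4 + 2 = 10 (even)  ✓

none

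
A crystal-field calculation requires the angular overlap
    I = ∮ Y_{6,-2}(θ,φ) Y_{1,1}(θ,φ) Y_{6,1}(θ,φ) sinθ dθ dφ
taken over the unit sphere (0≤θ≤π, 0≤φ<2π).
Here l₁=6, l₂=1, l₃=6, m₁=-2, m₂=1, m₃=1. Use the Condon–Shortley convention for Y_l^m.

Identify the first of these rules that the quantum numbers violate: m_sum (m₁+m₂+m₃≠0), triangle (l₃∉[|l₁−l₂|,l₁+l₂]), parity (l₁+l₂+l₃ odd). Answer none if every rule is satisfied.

parity

Σmᵢ = 0  ✓
l₃∈[|l₁−l₂|,l₁+l₂]=[5,7], have l₃=6  ✓
Σlᵢ = 13 ⇒ odd  ✗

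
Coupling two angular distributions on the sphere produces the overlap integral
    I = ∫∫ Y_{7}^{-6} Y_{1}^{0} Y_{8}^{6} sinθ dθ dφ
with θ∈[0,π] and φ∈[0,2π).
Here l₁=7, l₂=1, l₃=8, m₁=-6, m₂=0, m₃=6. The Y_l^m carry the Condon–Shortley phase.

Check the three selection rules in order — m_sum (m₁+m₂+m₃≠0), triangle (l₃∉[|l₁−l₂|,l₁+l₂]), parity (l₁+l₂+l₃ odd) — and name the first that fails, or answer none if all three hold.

m₁+m₂+m₃ = -6 + 0 + 6 = 0  ✓
triangle: |7−1|=6 ≤ l₃=8 ≤ 7+1=8  ✓
parity: l₁+l₂+l₃ = 16 is even  ✓

none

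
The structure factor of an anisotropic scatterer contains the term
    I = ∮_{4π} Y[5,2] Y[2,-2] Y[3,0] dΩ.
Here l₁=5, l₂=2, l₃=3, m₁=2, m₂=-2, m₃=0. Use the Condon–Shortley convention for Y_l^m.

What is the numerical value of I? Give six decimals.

0.141758

Checks pass: Σm=0; 10 even; l₃=3∈[3,7].
(2·5+1)(2·2+1)(2·3+1) = 385
Δ: 4! 6! 0! / 11! → 1/2310
sum: t=2:+1/144 = 1/144
3j²(5 2 3; 0 0 0) = Δ·Π!·Σ² = 10/231  (sign -1)
sum: t=0:+1/864 = 1/864
3j²(5 2 3; 2 -2 0) = Δ·Π!·Σ² = 1/66  (sign -1)
combine: 4πI² = 385·10/231·1/66 = 25/99
take √, sign +1: I = 0.14175797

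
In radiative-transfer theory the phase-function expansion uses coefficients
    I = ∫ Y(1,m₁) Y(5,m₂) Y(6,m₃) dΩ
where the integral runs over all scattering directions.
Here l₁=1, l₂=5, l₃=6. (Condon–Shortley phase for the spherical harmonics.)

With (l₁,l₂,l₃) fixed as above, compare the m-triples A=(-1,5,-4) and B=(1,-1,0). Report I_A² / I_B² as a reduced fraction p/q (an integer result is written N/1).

l's match ⇒ only the (l;m) 3-j factors differ between A and B.
A: triangle coeff Δ(1,5,6) = 1/858; Σ_t [0,0]: t=0:+1/7257600 = 1/7257600; (3j)²=1/858 [(1 5 6; -1 5 -4)], sign=+1
B: triangle coeff Δ(1,5,6) = 1/858; Σ_t [0,0]: t=0:+1/34560 = 1/34560; (3j)²=5/286 [(1 5 6; 1 -1 0)], sign=+1
I_A²/I_B² = (1/858)/(5/286) = 1/15

1/15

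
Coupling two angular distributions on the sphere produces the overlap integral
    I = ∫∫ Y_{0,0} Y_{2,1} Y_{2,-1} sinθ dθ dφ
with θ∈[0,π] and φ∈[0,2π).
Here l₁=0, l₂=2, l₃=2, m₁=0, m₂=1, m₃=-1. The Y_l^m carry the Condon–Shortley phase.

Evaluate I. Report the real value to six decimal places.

-0.282095

Rules hold: Σm=0, L=4 even, 2≤2≤2.
N = 1·5·5 = 25
Δ = 0!·0!·4!/5! = 1/5
Racah Σ t=0..0: t=0:+1/4 = 1/4
⇒ 3j(0 2 2; 0 0 0)² = 1/5, sgn +1
Racah Σ t=0..0: t=0:+1/6 = 1/6
⇒ 3j(0 2 2; 0 1 -1)² = 1/5, sgn -1
4πI² = N·(3j₀)²·(3jₘ)² = 1/1
I = -1·√(1/4π) = -0.28209479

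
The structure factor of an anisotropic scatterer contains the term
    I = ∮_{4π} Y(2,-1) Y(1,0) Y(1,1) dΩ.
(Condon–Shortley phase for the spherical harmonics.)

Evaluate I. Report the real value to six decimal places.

-0.218510

m-sum 0 ✓  L=4 even ✓  1≤1≤3 ✓
Π(2lᵢ+1) = 5×3×3 = 45
triangle coeff Δ(2,1,1) = 1/30
Σ_t [1,1]: t=1:−1/1 = -1/1
(3j)²=2/15 [(2 1 1; 0 0 0)], sign=+1
Σ_t [1,1]: t=1:−1/2 = -1/2
(3j)²=1/10 [(2 1 1; -1 0 1)], sign=-1
⇒ 4πI² = 3/5
I = (-1)√(3/5/(4π)) = -0.21850969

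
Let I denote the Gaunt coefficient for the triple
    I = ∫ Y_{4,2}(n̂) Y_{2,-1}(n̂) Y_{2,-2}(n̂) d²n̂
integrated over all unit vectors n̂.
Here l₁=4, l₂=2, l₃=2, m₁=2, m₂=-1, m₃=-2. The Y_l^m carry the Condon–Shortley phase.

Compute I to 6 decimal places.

0.000000

m-sum = 2 − 1 − 2 = -1 ≠ 0 ⇒ I = 0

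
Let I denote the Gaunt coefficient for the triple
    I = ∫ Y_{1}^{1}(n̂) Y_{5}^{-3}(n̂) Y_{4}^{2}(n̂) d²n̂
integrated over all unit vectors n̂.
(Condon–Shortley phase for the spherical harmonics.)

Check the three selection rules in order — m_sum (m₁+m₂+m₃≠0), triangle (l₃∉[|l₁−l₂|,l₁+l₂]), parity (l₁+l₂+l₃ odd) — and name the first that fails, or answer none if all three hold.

none

azimuthal sum: 1 − 3 + 2 = 0  ✓
4 ≤ 4 ≤ 6 (triangle on l)  ✓
L = 1 + 5 + 4 = 10 (even)  ✓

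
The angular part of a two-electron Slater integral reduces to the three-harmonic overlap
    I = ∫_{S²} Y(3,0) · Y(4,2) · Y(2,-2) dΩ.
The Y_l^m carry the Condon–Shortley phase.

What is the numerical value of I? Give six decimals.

l₁+l₂+l₃=9 is odd: 3j(l;000)=0 ⇒ I=0

0.000000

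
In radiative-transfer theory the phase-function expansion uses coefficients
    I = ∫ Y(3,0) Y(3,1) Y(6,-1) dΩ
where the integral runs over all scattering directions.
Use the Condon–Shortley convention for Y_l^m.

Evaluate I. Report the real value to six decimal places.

Checks pass: Σm=0; 12 even; l₃=6∈[0,6].
(2·3+1)(2·3+1)(2·6+1) = 637
Δ: 0! 6! 6! / 13! → 1/12012
sum: t=0:+1/1296 = 1/1296
3j²(3 3 6; 0 0 0) = Δ·Π!·Σ² = 100/3003  (sign +1)
sum: t=0:+1/1728 = 1/1728
3j²(3 3 6; 0 1 -1) = Δ·Π!·Σ² = 25/858  (sign -1)
combine: 4πI² = 637·100/3003·25/858 = 8750/14157
take √, sign -1: I = -0.22177545

-0.221775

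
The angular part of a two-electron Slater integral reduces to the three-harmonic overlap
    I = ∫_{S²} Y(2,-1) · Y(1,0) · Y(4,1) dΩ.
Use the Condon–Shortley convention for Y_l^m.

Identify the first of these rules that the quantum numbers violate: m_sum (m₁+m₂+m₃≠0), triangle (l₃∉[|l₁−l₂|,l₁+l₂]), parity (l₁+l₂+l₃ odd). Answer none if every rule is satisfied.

triangle

azimuthal sum: -1 + 0 + 1 = 0  ✓
1 ≤ 4 ≤ 3 (triangle on l)  ✗
L = 2 + 1 + 4 = 7 (odd)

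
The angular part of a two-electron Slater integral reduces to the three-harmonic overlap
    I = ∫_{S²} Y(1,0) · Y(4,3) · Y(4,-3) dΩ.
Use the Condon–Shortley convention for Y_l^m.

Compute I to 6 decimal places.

L=9 odd ⇒ parity kills the (l;000) factor ⇒ I = 0

0.000000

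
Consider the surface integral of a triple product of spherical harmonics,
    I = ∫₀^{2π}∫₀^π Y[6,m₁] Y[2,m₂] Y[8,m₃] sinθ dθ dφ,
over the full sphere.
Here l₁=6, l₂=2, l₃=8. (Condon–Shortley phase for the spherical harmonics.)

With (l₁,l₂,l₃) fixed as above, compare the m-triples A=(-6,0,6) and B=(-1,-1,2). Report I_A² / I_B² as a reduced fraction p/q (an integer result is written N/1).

91/720

Same 6,2,8: normalisation and zero-m 3j drop out of the ratio.
A: Δ: 0! 12! 4! / 17! → 1/30940; sum: t=0:+1/1916006400 = 1/1916006400; 3j²(6 2 8; -6 0 6) = Δ·Π!·Σ² = 1/340  (sign +1)
B: Δ: 0! 12! 4! / 17! → 1/30940; sum: t=0:+1/3628800 = 1/3628800; 3j²(6 2 8; -1 -1 2) = Δ·Π!·Σ² = 36/1547  (sign +1)
I_A²/I_B² = (1/340)/(36/1547) = 91/720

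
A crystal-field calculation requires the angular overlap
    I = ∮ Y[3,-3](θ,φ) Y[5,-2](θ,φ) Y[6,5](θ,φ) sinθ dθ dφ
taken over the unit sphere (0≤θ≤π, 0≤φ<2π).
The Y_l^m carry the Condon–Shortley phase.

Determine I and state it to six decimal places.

Rules hold: Σm=0, L=14 even, 2≤6≤8.
N = 7·11·13 = 1001
Δ = 2!·4!·8!/15! = 1/675675
Racah Σ t=0..2: t=0:+1/8640 t=1:−1/2304 t=2:+1/8640 = -7/34560
⇒ 3j(3 5 6; 0 0 0)² = 7/429, sgn -1
Racah Σ t=2..2: t=2:+1/241920 = 1/241920
⇒ 3j(3 5 6; -3 -2 5)² = 2/91, sgn -1
4πI² = N·(3j₀)²·(3jₘ)² = 14/39
I = +1·√(0.358974/4π) = 0.16901560

0.169016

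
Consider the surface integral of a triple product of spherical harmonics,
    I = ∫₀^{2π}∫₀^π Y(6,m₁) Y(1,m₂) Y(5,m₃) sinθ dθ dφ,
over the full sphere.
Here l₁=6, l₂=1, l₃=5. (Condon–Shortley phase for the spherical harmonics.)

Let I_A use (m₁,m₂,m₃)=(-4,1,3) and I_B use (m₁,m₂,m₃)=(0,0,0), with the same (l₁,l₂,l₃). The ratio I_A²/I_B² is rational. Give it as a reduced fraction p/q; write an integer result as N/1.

5/4

l's match ⇒ only the (l;m) 3-j factors differ between A and B.
A: triangle coeff Δ(6,1,5) = 1/858; Σ_t [2,2]: t=2:+1/161280 = 1/161280; (3j)²=15/286 [(6 1 5; -4 1 3)], sign=+1
B: triangle coeff Δ(6,1,5) = 1/858; Σ_t [1,1]: t=1:−1/14400 = -1/14400; (3j)²=6/143 [(6 1 5; 0 0 0)], sign=+1
I_A²/I_B² = (15/286)/(6/143) = 5/4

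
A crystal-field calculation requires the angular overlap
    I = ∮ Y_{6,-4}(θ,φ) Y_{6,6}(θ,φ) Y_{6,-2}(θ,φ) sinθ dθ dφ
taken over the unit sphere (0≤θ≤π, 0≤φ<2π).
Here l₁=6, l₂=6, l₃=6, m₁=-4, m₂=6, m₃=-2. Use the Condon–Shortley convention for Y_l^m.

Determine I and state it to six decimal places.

m-sum 0 ✓  L=18 even ✓  0≤6≤12 ✓
Π(2lᵢ+1) = 13×13×13 = 2197
triangle coeff Δ(6,6,6) = 1/325909584
Σ_t [0,6]: t=0:+1/373248000 t=1:−1/1728000 t=2:+1/110592 t=3:−1/46656 t=4:+1/110592 t=5:−1/1728000 t=6:+1/373248000 = -7/1555200
(3j)²=400/46189 [(6 6 6; 0 0 0)], sign=-1
Σ_t [6,6]: t=6:+1/24883200 = 1/24883200
(3j)²=70/4199 [(6 6 6; -4 6 -2)], sign=+1
⇒ 4πI² = 364000/1147619
I = (-1)√(364000/1147619/(4π)) = -0.15887183

-0.158872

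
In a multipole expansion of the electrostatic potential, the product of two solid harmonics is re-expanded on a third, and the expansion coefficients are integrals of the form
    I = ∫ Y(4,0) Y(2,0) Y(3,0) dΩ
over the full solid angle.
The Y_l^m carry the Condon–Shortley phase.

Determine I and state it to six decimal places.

l₁+l₂+l₃=9 is odd: 3j(l;000)=0 ⇒ I=0

0.000000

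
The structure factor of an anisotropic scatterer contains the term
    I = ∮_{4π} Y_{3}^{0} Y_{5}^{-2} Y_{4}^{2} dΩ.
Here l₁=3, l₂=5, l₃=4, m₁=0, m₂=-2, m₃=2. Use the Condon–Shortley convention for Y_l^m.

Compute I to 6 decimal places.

m-sum 0 ✓  L=12 even ✓  2≤4≤8 ✓
Π(2lᵢ+1) = 7×11×9 = 693
triangle coeff Δ(3,5,4) = 1/180180
Σ_t [1,3]: t=1:−1/576 t=2:+1/144 t=3:−1/576 = 1/288
(3j)²=20/1001 [(3 5 4; 0 0 0)], sign=+1
Σ_t [1,3]: t=1:−1/576 t=2:+1/480 t=3:−1/8640 = 1/4320
(3j)²=1/2145 [(3 5 4; 0 -2 2)], sign=+1
⇒ 4πI² = 12/1859
I = (+1)√(12/1859/(4π)) = 0.02266449

0.022664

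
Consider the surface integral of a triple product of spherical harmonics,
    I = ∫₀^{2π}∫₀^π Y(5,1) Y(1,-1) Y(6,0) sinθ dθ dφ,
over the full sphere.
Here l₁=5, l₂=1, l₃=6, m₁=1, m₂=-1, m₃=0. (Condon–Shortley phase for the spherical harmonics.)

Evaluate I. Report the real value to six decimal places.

0.158246

m-sum 0 ✓  L=12 even ✓  4≤6≤6 ✓
Π(2lᵢ+1) = 11×3×13 = 429
triangle coeff Δ(5,1,6) = 1/858
Σ_t [0,0]: t=0:+1/14400 = 1/14400
(3j)²=6/143 [(5 1 6; 0 0 0)], sign=+1
Σ_t [0,0]: t=0:+1/34560 = 1/34560
(3j)²=5/286 [(5 1 6; 1 -1 0)], sign=+1
⇒ 4πI² = 45/143
I = (+1)√(45/143/(4π)) = 0.15824621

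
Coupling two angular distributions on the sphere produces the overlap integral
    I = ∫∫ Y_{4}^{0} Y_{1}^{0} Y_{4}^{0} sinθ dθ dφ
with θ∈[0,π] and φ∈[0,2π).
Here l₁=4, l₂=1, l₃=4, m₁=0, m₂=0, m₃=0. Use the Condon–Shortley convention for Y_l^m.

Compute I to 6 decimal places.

Σlᵢ=9 odd — θ-integrand is odd under cosθ→−cosθ; I=0

0.000000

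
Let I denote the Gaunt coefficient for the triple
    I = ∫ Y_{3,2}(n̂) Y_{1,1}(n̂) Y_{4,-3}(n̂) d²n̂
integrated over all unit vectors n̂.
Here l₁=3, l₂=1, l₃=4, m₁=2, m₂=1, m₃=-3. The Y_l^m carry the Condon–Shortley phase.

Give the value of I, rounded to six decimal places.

Rules hold: Σm=0, L=8 even, 2≤4≤4.
N = 7·3·9 = 189
Δ = 0!·6!·2!/9! = 1/252
Racah Σ t=0..0: t=0:+1/36 = 1/36
⇒ 3j(3 1 4; 0 0 0)² = 4/63, sgn +1
Racah Σ t=0..0: t=0:+1/240 = 1/240
⇒ 3j(3 1 4; 2 1 -3)² = 1/12, sgn -1
4πI² = N·(3j₀)²·(3jₘ)² = 1/1
I = -1·√(1/4π) = -0.28209479

-0.282095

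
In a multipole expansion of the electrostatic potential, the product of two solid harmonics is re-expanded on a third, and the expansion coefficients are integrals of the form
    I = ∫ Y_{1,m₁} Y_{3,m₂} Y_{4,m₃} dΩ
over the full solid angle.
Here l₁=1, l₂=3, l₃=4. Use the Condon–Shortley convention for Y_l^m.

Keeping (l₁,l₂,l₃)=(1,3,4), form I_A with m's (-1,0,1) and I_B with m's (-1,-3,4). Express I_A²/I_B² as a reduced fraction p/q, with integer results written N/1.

5/14

l's match ⇒ only the (l;m) 3-j factors differ between A and B.
A: triangle coeff Δ(1,3,4) = 1/252; Σ_t [0,0]: t=0:+1/72 = 1/72; (3j)²=5/126 [(1 3 4; -1 0 1)], sign=-1
B: triangle coeff Δ(1,3,4) = 1/252; Σ_t [0,0]: t=0:+1/1440 = 1/1440; (3j)²=1/9 [(1 3 4; -1 -3 4)], sign=+1
I_A²/I_B² = (5/126)/(1/9) = 5/14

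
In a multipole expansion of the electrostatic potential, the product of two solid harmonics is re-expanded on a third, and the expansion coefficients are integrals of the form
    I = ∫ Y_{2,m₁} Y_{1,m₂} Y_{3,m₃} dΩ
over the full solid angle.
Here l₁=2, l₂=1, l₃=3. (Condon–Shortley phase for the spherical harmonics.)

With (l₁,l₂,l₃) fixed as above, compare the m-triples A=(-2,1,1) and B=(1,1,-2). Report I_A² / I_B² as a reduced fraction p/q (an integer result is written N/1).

1/10

Same 2,1,3: normalisation and zero-m 3j drop out of the ratio.
A: Δ: 0! 4! 2! / 7! → 1/105; sum: t=0:+1/48 = 1/48; 3j²(2 1 3; -2 1 1) = Δ·Π!·Σ² = 1/105  (sign +1)
B: Δ: 0! 4! 2! / 7! → 1/105; sum: t=0:+1/12 = 1/12; 3j²(2 1 3; 1 1 -2) = Δ·Π!·Σ² = 2/21  (sign -1)
I_A²/I_B² = (1/105)/(2/21) = 1/10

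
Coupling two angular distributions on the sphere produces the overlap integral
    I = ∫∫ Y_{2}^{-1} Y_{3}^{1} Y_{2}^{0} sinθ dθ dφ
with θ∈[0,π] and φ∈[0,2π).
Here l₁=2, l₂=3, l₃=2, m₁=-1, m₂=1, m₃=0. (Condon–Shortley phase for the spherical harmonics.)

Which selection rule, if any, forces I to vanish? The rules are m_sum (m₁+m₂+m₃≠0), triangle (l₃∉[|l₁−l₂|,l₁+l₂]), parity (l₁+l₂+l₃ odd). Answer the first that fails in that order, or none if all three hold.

parity

Σmᵢ = 0  ✓
l₃∈[|l₁−l₂|,l₁+l₂]=[1,5], have l₃=2  ✓
Σlᵢ = 7 ⇒ odd  ✗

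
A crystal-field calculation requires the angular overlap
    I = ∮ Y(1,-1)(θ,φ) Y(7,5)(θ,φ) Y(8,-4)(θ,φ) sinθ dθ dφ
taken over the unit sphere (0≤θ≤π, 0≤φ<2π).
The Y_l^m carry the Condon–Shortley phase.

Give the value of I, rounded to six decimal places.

Checks pass: Σm=0; 16 even; l₃=8∈[6,8].
(2·1+1)(2·7+1)(2·8+1) = 765
Δ: 0! 2! 14! / 17! → 1/2040
sum: t=0:+1/25401600 = 1/25401600
3j²(1 7 8; 0 0 0) = Δ·Π!·Σ² = 8/255  (sign +1)
sum: t=0:+1/1916006400 = 1/1916006400
3j²(1 7 8; -1 5 -4) = Δ·Π!·Σ² = 1/340  (sign +1)
combine: 4πI² = 765·8/255·1/340 = 6/85
take √, sign +1: I = 0.07494820

0.074948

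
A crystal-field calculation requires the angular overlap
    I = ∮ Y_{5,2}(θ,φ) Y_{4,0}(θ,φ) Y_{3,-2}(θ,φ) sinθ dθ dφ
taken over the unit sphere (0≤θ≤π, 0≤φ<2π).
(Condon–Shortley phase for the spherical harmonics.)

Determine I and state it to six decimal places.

-0.065427

Checks pass: Σm=0; 12 even; l₃=3∈[1,9].
(2·5+1)(2·4+1)(2·3+1) = 693
Δ: 6! 4! 2! / 13! → 1/180180
sum: t=2:+1/576 t=3:−1/144 t=4:+1/576 = -1/288
3j²(5 4 3; 0 0 0) = Δ·Π!·Σ² = 20/1001  (sign +1)
sum: t=2:+1/576 t=3:−1/864 = 1/1728
3j²(5 4 3; 2 0 -2) = Δ·Π!·Σ² = 5/1287  (sign -1)
combine: 4πI² = 693·20/1001·5/1287 = 100/1859
take √, sign -1: I = -0.06542675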